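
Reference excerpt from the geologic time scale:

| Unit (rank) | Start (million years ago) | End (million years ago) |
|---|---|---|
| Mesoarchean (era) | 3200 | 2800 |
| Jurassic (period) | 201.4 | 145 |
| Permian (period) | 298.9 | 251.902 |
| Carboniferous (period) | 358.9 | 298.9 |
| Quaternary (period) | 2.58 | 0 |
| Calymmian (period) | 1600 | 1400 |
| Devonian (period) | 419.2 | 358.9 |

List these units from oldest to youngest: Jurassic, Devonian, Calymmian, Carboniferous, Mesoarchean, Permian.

Mesoarchean, Calymmian, Devonian, Carboniferous, Permian, Jurassic

Sorting by start age (descending Ma, since larger Ma = older): Mesoarchean start 3200, Calymmian start 1600, Devonian start 419.2, Carboniferous start 358.9, Permian start 298.9, Jurassic start 201.4.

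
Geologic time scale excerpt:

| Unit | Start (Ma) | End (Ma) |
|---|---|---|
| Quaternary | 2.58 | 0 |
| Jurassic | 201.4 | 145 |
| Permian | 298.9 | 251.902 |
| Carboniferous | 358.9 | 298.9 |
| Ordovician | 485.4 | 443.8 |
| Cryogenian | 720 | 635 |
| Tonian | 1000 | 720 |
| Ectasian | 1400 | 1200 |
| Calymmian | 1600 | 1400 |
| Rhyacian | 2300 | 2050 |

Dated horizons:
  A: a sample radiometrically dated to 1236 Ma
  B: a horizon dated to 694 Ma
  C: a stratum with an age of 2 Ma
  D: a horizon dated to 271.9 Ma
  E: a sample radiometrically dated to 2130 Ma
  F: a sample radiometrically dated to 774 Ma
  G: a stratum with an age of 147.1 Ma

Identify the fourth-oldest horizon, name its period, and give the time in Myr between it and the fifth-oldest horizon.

Sorted oldest-first by Ma: E (2130), A (1236), F (774), B (694), D (271.9), G (147.1), C (2).
The fourth oldest is B at 694 Ma, which lies in 720–635 Ma: the Cryogenian.
The fifth oldest is D at 271.9 Ma; separation = |694 − 271.9| = 422.1 Myr.

B, in the Cryogenian; 422.1 million years to D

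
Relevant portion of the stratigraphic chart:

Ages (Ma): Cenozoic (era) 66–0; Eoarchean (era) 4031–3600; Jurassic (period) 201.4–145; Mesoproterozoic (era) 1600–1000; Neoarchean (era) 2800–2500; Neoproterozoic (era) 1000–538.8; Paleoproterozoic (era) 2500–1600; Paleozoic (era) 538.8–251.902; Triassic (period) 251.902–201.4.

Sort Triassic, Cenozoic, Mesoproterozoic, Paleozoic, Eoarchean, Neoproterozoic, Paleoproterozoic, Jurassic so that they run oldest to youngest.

Eoarchean, Paleoproterozoic, Mesoproterozoic, Neoproterozoic, Paleozoic, Triassic, Jurassic, Cenozoic

Sorting by start age (descending Ma, since larger Ma = older): Eoarchean start 4031, Paleoproterozoic start 2500, Mesoproterozoic start 1600, Neoproterozoic start 1000, Paleozoic start 538.8, Triassic start 251.902, Jurassic start 201.4, Cenozoic start 66.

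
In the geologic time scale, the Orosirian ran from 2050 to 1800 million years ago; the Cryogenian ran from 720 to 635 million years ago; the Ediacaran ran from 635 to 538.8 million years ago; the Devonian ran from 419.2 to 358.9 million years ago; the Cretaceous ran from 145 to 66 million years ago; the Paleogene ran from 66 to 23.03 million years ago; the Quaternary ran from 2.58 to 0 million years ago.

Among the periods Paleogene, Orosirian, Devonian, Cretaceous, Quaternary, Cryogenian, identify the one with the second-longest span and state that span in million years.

Durations: Paleogene 42.97; Orosirian 250; Devonian 60.3; Cretaceous 79; Quaternary 2.58; Cryogenian 85 Myr.
Sorted longest-first: Orosirian (250), Cryogenian (85), Cretaceous (79), Devonian (60.3), Paleogene (42.97), Quaternary (2.58).
The second longest is Cryogenian at 85 Myr.

Cryogenian, 85 million years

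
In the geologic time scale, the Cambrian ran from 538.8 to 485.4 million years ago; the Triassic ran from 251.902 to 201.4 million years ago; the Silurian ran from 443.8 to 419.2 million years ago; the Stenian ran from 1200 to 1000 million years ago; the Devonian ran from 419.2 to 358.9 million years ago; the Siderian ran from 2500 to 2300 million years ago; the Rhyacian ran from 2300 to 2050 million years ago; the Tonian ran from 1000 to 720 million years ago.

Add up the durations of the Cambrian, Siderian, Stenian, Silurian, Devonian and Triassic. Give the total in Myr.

Each duration: Cambrian = 53.4; Siderian = 200; Stenian = 200; Silurian = 24.6; Devonian = 60.3; Triassic = 50.502.
Sum: 53.4 + 200 + 200 + 24.6 + 60.3 + 50.502 = 588.802 Myr.

588.802 million years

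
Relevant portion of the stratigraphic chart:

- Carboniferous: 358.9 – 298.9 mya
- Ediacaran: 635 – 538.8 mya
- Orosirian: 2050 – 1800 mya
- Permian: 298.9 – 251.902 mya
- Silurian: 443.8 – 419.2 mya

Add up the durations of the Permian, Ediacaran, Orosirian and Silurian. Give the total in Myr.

Duration is start − end for each: (298.9 − 251.902) + (635 − 538.8) + (2050 − 1800) + (443.8 − 419.2).
That is 46.998 + 96.2 + 250 + 24.6, which totals 417.798 million years.

417.798 million years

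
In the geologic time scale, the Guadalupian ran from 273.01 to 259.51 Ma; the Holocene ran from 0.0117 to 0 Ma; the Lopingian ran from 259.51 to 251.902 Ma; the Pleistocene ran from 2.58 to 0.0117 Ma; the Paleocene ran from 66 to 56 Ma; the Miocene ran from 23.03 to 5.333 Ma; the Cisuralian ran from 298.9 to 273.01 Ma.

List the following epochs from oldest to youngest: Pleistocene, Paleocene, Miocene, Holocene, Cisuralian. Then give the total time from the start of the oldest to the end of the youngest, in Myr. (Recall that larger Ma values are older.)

Cisuralian, Paleocene, Miocene, Pleistocene, Holocene; total span 298.9 Myr

Start ages (Ma): Cisuralian 298.9, Paleocene 66, Miocene 23.03, Pleistocene 2.58, Holocene 0.0117.
Ordered oldest to youngest: Cisuralian, Paleocene, Miocene, Pleistocene, Holocene.
Span = 298.9 − 0 = 298.9 Myr.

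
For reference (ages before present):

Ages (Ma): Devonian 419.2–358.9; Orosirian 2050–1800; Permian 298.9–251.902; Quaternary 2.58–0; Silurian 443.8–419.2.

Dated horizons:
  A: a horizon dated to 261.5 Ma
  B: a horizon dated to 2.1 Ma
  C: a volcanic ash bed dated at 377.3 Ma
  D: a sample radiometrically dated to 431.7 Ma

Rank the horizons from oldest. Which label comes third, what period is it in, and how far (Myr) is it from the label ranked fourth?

Sorted oldest-first by Ma: D (431.7), C (377.3), A (261.5), B (2.1).
The third oldest is A at 261.5 Ma, which lies in 298.9–251.902 Ma: the Permian.
The fourth oldest is B at 2.1 Ma; separation = |261.5 − 2.1| = 259.4 Myr.

A, in the Permian; 259.4 million years to B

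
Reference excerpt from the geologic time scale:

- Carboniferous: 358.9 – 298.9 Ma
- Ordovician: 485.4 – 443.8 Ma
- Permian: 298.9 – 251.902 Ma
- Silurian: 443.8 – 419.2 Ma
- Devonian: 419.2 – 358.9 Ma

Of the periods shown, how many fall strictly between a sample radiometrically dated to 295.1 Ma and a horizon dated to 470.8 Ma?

3

The older date is 470.8 Ma and the younger is 295.1 Ma.
Periods with start < 470.8 and end > 295.1 Ma: Silurian (443.8–419.2), Devonian (419.2–358.9), Carboniferous (358.9–298.9).
That is 3 complete periods.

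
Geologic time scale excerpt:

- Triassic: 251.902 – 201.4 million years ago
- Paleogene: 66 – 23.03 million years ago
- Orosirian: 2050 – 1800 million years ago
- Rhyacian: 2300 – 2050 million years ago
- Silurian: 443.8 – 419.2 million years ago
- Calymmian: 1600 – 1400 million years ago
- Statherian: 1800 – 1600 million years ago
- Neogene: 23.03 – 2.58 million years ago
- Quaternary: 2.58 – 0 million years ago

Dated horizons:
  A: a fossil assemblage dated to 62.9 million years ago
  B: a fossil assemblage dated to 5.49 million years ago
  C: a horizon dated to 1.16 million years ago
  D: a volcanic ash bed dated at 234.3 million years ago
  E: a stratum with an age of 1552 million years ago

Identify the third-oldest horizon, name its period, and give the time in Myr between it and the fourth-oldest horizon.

Sorted oldest-first by Ma: E (1552), D (234.3), A (62.9), B (5.49), C (1.16).
The third oldest is A at 62.9 Ma, which lies in 66–23.03 Ma: the Paleogene.
The fourth oldest is B at 5.49 Ma; separation = |62.9 − 5.49| = 57.41 Myr.

A, in the Paleogene; 57.41 million years to B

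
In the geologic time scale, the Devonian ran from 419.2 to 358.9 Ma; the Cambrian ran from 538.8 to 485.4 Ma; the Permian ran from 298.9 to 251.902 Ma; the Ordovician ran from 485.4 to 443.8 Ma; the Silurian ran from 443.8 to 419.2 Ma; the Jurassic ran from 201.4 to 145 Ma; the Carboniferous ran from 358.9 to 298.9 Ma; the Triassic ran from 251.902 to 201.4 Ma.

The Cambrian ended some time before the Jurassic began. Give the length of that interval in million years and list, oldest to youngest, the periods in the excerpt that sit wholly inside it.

End of Cambrian = 485.4 Ma; start of Jurassic = 201.4 Ma.
Gap = 485.4 − 201.4 = 284 Myr.
Periods wholly inside 485.4–201.4 Ma: Ordovician (485.4–443.8), Silurian (443.8–419.2), Devonian (419.2–358.9), Carboniferous (358.9–298.9), Permian (298.9–251.902), Triassic (251.902–201.4).

284 million years; Ordovician, Silurian, Devonian, Carboniferous, Permian, Triassic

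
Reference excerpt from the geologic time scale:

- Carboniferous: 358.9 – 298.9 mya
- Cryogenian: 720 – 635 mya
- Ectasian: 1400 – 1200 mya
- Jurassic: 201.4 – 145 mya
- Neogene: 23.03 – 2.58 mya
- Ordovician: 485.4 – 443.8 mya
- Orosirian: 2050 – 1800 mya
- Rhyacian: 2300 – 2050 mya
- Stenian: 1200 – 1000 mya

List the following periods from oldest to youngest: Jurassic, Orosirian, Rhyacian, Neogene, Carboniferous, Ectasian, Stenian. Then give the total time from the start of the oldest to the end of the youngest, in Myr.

From the excerpt: Jurassic 201.4–145; Orosirian 2050–1800; Rhyacian 2300–2050; Neogene 23.03–2.58; Carboniferous 358.9–298.9; Ectasian 1400–1200; Stenian 1200–1000 (Ma).
Larger Ma is earlier, so the oldest is Rhyacian and the youngest is Neogene; oldest to youngest: Rhyacian, Orosirian, Ectasian, Stenian, Carboniferous, Jurassic, Neogene.
Oldest start 2300 minus youngest end 2.58 gives 2297.42 Myr overall.

Rhyacian, Orosirian, Ectasian, Stenian, Carboniferous, Jurassic, Neogene; total span 2297.42 Myr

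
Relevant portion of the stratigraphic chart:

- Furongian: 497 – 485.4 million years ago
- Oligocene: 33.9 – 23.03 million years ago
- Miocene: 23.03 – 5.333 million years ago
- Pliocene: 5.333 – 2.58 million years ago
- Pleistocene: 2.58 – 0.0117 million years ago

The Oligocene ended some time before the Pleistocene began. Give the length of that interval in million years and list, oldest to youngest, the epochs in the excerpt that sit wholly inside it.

20.45 million years; Miocene, Pliocene

The Oligocene closes at 23.03 Ma and the Pleistocene opens at 2.58 Ma, so the interval is 23.03 − 2.58 = 20.45 Myr.
An epoch fits inside if it starts at or after 23.03 Ma and ends at or before 2.58 Ma; oldest first that gives Miocene, Pliocene.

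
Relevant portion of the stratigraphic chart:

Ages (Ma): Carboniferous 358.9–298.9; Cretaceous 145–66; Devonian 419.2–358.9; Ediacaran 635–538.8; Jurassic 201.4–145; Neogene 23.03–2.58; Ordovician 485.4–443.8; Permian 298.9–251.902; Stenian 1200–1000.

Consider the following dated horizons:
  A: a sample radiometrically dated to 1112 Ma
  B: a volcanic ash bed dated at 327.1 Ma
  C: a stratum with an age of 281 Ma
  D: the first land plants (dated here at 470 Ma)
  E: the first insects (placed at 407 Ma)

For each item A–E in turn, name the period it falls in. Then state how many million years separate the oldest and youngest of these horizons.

Match each age against the start–end ranges in the excerpt: A = 1112 Ma → Stenian (1200–1000); B = 327.1 Ma → Carboniferous (358.9–298.9); C = 281 Ma → Permian (298.9–251.902); D = 470 Ma → Ordovician (485.4–443.8); E = 407 Ma → Devonian (419.2–358.9).
The largest age is 1112 Ma and the smallest is 281 Ma; their difference is 831 Myr.

A — Stenian; B — Carboniferous; C — Permian; D — Ordovician; E — Devonian; span 831 million years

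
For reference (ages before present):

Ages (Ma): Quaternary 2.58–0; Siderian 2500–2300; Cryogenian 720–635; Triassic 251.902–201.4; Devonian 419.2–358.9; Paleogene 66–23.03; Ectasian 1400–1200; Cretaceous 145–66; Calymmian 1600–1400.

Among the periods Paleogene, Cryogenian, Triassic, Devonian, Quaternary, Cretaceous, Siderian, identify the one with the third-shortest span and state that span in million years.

Triassic, 50.502 million years

Durations: Paleogene 42.97; Cryogenian 85; Triassic 50.502; Devonian 60.3; Quaternary 2.58; Cretaceous 79; Siderian 200 Myr.
Sorted shortest-first: Quaternary (2.58), Paleogene (42.97), Triassic (50.502), Devonian (60.3), Cretaceous (79), Cryogenian (85), Siderian (200).
The third shortest is Triassic at 50.502 Myr.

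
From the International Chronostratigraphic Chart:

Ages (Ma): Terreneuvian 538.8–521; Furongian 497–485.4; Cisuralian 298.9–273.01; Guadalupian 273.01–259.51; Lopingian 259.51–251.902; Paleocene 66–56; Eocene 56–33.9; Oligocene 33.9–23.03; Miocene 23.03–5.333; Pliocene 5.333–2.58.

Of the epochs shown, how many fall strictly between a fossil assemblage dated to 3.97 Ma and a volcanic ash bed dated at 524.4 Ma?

524.4 Ma sits inside the Terreneuvian (538.8–521) and 3.97 Ma inside the Pliocene (5.333–2.58); neither of those is wholly between the two dates.
The listed epochs lying completely between them are Furongian, Cisuralian, Guadalupian, Lopingian, Paleocene, Eocene, Oligocene, Miocene — 8 in all.

8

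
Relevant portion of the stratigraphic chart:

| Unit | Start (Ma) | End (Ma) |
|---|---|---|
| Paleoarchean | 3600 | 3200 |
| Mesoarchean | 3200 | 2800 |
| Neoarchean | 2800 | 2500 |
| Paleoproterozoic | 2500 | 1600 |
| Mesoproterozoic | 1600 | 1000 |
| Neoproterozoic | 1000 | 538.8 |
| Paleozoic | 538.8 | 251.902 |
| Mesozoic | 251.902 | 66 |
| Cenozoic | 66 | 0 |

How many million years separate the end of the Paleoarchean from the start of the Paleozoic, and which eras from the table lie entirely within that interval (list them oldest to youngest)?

2661.2 million years; Mesoarchean, Neoarchean, Paleoproterozoic, Mesoproterozoic, Neoproterozoic

End of Paleoarchean = 3200 Ma; start of Paleozoic = 538.8 Ma.
Gap = 3200 − 538.8 = 2661.2 Myr.
Eras wholly inside 3200–538.8 Ma: Mesoarchean (3200–2800), Neoarchean (2800–2500), Paleoproterozoic (2500–1600), Mesoproterozoic (1600–1000), Neoproterozoic (1000–538.8).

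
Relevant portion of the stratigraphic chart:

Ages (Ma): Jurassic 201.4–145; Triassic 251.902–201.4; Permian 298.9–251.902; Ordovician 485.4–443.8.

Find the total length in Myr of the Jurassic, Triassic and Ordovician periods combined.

Each duration: Jurassic = 56.4; Triassic = 50.502; Ordovician = 41.6.
Sum: 56.4 + 50.502 + 41.6 = 148.502 Myr.

148.502 million years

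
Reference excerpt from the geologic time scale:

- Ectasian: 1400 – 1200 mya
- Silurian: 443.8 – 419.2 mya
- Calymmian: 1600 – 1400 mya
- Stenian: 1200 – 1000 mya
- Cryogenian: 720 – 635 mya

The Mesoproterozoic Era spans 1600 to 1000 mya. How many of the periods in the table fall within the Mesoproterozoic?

Periods inside 1600–1000 Ma: Calymmian, Ectasian, Stenian — 3 in total.

3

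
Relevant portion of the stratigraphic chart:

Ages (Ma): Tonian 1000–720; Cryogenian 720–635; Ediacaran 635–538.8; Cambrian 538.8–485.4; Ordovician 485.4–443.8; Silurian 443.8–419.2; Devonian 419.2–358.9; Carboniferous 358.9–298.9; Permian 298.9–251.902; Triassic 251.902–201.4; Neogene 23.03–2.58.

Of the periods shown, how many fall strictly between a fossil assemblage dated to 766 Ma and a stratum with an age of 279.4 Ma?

766 Ma sits inside the Tonian (1000–720) and 279.4 Ma inside the Permian (298.9–251.902); neither of those is wholly between the two dates.
The listed periods lying completely between them are Cryogenian, Ediacaran, Cambrian, Ordovician, Silurian, Devonian, Carboniferous — 7 in all.

7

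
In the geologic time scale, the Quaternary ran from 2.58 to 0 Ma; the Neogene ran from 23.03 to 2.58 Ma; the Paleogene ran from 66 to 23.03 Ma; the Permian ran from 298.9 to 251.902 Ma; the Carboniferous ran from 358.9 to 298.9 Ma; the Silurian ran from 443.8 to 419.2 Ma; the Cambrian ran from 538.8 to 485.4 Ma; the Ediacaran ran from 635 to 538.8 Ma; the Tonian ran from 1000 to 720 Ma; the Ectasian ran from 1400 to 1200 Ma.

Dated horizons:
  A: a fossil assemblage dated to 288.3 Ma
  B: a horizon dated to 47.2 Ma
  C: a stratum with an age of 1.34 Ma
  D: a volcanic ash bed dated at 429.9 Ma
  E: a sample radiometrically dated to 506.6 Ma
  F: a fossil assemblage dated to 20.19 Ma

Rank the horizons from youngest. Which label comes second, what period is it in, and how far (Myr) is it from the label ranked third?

F, in the Neogene; 27.01 million years to B

Sorted youngest-first by Ma: C (1.34), F (20.19), B (47.2), A (288.3), D (429.9), E (506.6).
The second youngest is F at 20.19 Ma, which lies in 23.03–2.58 Ma: the Neogene.
The third youngest is B at 47.2 Ma; separation = |20.19 − 47.2| = 27.01 Myr.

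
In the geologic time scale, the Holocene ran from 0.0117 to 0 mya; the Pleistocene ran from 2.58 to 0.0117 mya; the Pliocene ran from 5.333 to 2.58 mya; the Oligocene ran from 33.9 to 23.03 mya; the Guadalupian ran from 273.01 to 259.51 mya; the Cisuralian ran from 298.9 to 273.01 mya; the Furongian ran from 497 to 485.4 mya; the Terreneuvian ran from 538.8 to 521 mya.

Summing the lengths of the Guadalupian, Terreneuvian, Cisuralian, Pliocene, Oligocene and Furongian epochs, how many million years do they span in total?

82.413 million years

Each duration: Guadalupian = 13.5; Terreneuvian = 17.8; Cisuralian = 25.89; Pliocene = 2.753; Oligocene = 10.87; Furongian = 11.6.
Sum: 13.5 + 17.8 + 25.89 + 2.753 + 10.87 + 11.6 = 82.413 Myr.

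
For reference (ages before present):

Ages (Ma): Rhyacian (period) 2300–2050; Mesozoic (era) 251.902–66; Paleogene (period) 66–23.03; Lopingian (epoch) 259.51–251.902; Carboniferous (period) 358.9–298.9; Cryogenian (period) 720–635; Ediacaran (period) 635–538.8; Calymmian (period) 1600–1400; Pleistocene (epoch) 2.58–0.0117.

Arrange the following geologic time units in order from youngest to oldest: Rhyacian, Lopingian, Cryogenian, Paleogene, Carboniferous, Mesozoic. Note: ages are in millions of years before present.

Sorting by start age (ascending Ma, since larger Ma = older): Paleogene start 66, Mesozoic start 251.902, Lopingian start 259.51, Carboniferous start 358.9, Cryogenian start 720, Rhyacian start 2300.

Paleogene, then Mesozoic, then Lopingian, then Carboniferous, then Cryogenian, then Rhyacian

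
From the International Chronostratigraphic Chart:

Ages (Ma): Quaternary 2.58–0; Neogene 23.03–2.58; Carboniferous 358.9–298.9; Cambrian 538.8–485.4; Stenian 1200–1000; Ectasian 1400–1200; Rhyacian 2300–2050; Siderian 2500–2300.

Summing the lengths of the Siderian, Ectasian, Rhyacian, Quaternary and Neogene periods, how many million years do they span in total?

673.03 million years

Duration is start − end for each: (2500 − 2300) + (1400 − 1200) + (2300 − 2050) + (2.58 − 0) + (23.03 − 2.58).
That is 200 + 200 + 250 + 2.58 + 20.45, which totals 673.03 million years.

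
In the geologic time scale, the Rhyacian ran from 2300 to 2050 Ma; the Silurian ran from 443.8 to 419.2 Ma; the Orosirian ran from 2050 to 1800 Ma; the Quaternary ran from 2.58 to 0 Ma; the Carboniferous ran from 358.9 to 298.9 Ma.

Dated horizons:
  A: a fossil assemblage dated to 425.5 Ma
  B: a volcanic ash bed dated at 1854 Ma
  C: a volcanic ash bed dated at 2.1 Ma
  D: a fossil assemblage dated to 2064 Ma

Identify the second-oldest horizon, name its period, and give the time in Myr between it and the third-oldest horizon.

B, in the Orosirian; 1428.5 million years to A

Larger Ma means older, so oldest first: D 2064 > B 1854 > A 425.5 > C 2.1.
Counting 2 along gives B (1854 Ma); the excerpt puts that inside the Orosirian, 2050–1800 Ma.
Next in line is A (425.5 Ma), and 1854 − 425.5 = 1428.5 Myr.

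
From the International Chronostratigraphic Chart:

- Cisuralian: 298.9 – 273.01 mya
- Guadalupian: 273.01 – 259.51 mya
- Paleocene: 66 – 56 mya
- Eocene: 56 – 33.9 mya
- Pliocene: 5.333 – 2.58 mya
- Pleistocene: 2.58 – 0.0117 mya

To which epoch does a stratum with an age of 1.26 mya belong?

1.26 Ma lies between 2.58 and 0.0117 Ma, so it falls in the Pleistocene.

Pleistocene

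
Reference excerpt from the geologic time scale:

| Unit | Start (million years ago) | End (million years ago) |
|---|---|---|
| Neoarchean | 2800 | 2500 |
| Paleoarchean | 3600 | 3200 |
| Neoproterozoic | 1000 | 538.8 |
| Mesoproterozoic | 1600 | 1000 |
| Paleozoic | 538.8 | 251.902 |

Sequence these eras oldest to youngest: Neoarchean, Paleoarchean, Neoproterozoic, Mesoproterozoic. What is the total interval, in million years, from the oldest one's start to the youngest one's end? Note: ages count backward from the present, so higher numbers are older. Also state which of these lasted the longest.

Start ages (Ma): Paleoarchean 3600, Neoarchean 2800, Mesoproterozoic 1600, Neoproterozoic 1000.
Ordered oldest to youngest: Paleoarchean, Neoarchean, Mesoproterozoic, Neoproterozoic.
Span = 3600 − 538.8 = 3061.2 Myr.
Durations: Neoarchean 300, Neoproterozoic 461.2, Mesoproterozoic 600, Paleoarchean 400 → longest is Mesoproterozoic (600 Myr).

Paleoarchean → Neoarchean → Mesoproterozoic → Neoproterozoic; total span 3061.2 Myr; longest is Mesoproterozoic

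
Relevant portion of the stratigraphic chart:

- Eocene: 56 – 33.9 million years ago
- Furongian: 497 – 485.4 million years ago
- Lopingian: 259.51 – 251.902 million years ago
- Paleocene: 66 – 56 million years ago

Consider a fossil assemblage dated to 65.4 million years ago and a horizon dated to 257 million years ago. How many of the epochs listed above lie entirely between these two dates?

0

Checking each listed span, none has both start < 257 Ma and end > 65.4 Ma — every epoch straddles one of the two dates or lies outside them — so the count is 0.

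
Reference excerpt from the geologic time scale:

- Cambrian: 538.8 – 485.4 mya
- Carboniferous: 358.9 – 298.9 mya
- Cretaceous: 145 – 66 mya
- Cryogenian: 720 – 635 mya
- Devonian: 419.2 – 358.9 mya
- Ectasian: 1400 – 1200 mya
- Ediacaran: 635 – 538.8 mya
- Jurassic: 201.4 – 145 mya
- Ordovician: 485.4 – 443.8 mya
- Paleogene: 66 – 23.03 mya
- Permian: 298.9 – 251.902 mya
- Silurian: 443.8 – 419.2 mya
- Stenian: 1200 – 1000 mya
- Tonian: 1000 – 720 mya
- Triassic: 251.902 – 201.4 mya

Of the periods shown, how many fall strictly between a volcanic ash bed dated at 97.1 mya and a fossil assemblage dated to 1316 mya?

12

The older date is 1316 Ma and the younger is 97.1 Ma.
Periods with start < 1316 and end > 97.1 Ma: Stenian (1200–1000), Tonian (1000–720), Cryogenian (720–635), Ediacaran (635–538.8), Cambrian (538.8–485.4), Ordovician (485.4–443.8), Silurian (443.8–419.2), Devonian (419.2–358.9), Carboniferous (358.9–298.9), Permian (298.9–251.902), Triassic (251.902–201.4), Jurassic (201.4–145).
That is 12 complete periods.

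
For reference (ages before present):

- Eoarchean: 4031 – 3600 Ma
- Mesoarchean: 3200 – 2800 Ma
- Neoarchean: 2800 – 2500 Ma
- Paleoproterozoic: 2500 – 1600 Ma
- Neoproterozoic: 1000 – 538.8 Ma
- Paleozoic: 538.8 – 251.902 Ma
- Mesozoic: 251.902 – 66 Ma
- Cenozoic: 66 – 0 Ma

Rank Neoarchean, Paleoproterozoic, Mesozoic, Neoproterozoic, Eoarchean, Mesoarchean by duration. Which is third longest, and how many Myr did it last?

Start − end for each: Neoarchean 2800 − 2500 = 300; Paleoproterozoic 2500 − 1600 = 900; Mesozoic 251.902 − 66 = 185.902; Neoproterozoic 1000 − 538.8 = 461.2; Eoarchean 4031 − 3600 = 431; Mesoarchean 3200 − 2800 = 400.
Ranking these from longest: Paleoproterozoic > Neoproterozoic > Eoarchean > Mesoarchean > Neoarchean > Mesozoic.
Position 3 in that ranking is Eoarchean, which lasted 431 Myr.

Eoarchean, 431 million years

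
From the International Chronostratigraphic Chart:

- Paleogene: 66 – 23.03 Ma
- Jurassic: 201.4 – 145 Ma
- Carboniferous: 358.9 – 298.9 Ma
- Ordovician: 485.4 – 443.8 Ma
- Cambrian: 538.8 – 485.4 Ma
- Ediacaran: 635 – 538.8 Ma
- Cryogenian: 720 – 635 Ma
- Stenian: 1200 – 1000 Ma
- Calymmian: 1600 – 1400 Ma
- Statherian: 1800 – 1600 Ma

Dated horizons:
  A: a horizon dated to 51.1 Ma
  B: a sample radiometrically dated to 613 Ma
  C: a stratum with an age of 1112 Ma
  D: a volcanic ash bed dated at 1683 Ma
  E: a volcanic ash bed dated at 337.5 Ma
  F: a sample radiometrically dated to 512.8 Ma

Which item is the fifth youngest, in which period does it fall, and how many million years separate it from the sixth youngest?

Smaller Ma means younger, so youngest first: A 51.1 < E 337.5 < F 512.8 < B 613 < C 1112 < D 1683.
Counting 5 along gives C (1112 Ma); the excerpt puts that inside the Stenian, 1200–1000 Ma.
Next in line is D (1683 Ma), and 1683 − 1112 = 571 Myr.

C, in the Stenian; 571 million years to D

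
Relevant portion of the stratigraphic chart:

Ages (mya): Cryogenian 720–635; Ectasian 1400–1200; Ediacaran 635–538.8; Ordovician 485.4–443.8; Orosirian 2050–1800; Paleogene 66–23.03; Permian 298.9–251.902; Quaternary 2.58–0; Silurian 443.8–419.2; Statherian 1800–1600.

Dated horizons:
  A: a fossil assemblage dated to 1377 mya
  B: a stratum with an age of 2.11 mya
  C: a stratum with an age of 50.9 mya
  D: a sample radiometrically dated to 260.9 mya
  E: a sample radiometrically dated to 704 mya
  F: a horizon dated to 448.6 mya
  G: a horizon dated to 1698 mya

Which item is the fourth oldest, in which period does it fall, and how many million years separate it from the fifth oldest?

F, in the Ordovician; 187.7 million years to D

Sorted oldest-first by Ma: G (1698), A (1377), E (704), F (448.6), D (260.9), C (50.9), B (2.11).
The fourth oldest is F at 448.6 Ma, which lies in 485.4–443.8 Ma: the Ordovician.
The fifth oldest is D at 260.9 Ma; separation = |448.6 − 260.9| = 187.7 Myr.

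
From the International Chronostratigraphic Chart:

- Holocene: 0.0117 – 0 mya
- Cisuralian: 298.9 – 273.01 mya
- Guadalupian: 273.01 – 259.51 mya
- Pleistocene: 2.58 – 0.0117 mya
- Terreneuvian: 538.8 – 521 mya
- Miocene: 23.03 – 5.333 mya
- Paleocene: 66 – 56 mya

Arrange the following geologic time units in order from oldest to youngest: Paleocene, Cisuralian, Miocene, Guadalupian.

Cisuralian, then Guadalupian, then Paleocene, then Miocene

The oldest of these is Cisuralian (starts 298.9 Ma) and the youngest is Miocene (ends 5.333 Ma).
In between, by decreasing start age: Guadalupian (273.01), Paleocene (66).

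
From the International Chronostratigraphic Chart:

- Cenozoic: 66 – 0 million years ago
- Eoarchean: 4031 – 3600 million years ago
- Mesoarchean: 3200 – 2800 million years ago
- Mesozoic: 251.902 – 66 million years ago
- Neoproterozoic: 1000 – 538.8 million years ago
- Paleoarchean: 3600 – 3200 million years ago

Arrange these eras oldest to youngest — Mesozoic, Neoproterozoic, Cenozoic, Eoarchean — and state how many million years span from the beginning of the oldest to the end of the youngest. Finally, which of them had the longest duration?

Start ages (Ma): Eoarchean 4031, Neoproterozoic 1000, Mesozoic 251.902, Cenozoic 66.
Ordered oldest to youngest: Eoarchean, Neoproterozoic, Mesozoic, Cenozoic.
Span = 4031 − 0 = 4031 Myr.
Durations: Mesozoic 185.902, Eoarchean 431, Cenozoic 66, Neoproterozoic 461.2 → longest is Neoproterozoic (461.2 Myr).

Eoarchean, Neoproterozoic, Mesozoic, Cenozoic; total span 4031 Myr; longest is Neoproterozoic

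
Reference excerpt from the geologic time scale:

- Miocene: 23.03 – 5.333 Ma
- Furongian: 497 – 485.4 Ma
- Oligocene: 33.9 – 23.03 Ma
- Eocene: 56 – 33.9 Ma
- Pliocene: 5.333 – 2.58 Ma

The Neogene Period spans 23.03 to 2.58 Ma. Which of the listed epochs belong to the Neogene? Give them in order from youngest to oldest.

Epochs with both bounds inside 23.03–2.58 Ma: Pliocene (5.333–2.58), Miocene (23.03–5.333).

Pliocene, Miocene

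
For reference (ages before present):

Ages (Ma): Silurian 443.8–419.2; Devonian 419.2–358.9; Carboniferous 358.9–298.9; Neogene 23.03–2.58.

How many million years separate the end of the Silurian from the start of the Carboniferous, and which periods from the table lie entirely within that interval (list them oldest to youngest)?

The Silurian closes at 419.2 Ma and the Carboniferous opens at 358.9 Ma, so the interval is 419.2 − 358.9 = 60.3 Myr.
A period fits inside if it starts at or after 419.2 Ma and ends at or before 358.9 Ma; oldest first that gives Devonian.

60.3 million years; Devonian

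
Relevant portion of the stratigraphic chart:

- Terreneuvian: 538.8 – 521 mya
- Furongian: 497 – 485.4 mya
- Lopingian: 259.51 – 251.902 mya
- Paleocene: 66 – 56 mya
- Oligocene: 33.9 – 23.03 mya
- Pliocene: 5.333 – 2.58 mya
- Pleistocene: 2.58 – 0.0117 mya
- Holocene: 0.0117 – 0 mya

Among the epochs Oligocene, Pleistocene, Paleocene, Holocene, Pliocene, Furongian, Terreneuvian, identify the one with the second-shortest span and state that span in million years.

Durations: Oligocene 10.87; Pleistocene 2.5683; Paleocene 10; Holocene 0.0117; Pliocene 2.753; Furongian 11.6; Terreneuvian 17.8 Myr.
Sorted shortest-first: Holocene (0.0117), Pleistocene (2.5683), Pliocene (2.753), Paleocene (10), Oligocene (10.87), Furongian (11.6), Terreneuvian (17.8).
The second shortest is Pleistocene at 2.5683 Myr.

Pleistocene, 2.5683 million years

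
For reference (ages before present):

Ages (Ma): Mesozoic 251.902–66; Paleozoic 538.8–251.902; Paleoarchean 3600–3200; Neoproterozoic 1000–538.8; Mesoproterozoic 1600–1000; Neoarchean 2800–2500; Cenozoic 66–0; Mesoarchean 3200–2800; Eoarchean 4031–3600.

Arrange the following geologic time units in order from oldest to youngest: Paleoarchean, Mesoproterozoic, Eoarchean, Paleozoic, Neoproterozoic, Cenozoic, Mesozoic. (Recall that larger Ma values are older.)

Eoarchean, Paleoarchean, Mesoproterozoic, Neoproterozoic, Paleozoic, Mesozoic, Cenozoic

Sorting by start age (descending Ma, since larger Ma = older): Eoarchean began 4031, Paleoarchean began 3600, Mesoproterozoic began 1600, Neoproterozoic began 1000, Paleozoic began 538.8, Mesozoic began 251.902, Cenozoic began 66.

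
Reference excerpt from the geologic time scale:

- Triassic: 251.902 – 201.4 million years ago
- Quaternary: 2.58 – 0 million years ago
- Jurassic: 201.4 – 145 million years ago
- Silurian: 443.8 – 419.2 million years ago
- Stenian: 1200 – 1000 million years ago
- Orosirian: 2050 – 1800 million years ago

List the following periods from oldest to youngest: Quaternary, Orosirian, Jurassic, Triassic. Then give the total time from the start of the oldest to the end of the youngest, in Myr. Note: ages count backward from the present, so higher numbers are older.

Start ages (Ma): Orosirian 2050, Triassic 251.902, Jurassic 201.4, Quaternary 2.58.
Ordered oldest to youngest: Orosirian, Triassic, Jurassic, Quaternary.
Span = 2050 − 0 = 2050 Myr.

Orosirian, Triassic, Jurassic, Quaternary; total span 2050 Myr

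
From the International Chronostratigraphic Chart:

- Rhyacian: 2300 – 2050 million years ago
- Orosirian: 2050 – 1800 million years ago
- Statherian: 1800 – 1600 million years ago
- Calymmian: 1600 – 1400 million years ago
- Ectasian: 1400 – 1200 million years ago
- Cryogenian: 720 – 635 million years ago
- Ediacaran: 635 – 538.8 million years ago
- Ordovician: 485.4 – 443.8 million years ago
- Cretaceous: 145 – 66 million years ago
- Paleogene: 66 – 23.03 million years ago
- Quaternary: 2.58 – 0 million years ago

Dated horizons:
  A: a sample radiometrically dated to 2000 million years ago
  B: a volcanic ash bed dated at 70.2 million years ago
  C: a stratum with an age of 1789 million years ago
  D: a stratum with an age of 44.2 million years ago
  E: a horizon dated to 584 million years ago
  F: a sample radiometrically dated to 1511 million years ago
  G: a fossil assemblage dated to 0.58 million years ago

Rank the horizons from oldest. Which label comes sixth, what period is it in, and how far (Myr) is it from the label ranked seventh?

D, in the Paleogene; 43.62 million years to G

Sorted oldest-first by Ma: A (2000), C (1789), F (1511), E (584), B (70.2), D (44.2), G (0.58).
The sixth oldest is D at 44.2 Ma, which lies in 66–23.03 Ma: the Paleogene.
The seventh oldest is G at 0.58 Ma; separation = |44.2 − 0.58| = 43.62 Myr.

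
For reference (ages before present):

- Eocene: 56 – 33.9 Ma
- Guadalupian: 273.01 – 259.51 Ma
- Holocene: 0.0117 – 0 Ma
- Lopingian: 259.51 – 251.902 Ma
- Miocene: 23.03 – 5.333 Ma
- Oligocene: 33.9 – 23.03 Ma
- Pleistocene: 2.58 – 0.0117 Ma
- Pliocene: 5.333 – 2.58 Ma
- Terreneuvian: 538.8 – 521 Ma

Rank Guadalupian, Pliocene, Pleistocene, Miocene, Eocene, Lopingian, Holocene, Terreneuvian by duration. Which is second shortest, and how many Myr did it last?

Start − end for each: Guadalupian 273.01 − 259.51 = 13.5; Pliocene 5.333 − 2.58 = 2.753; Pleistocene 2.58 − 0.0117 = 2.5683; Miocene 23.03 − 5.333 = 17.697; Eocene 56 − 33.9 = 22.1; Lopingian 259.51 − 251.902 = 7.608; Holocene 0.0117 − 0 = 0.0117; Terreneuvian 538.8 − 521 = 17.8.
Ranking these from shortest: Holocene < Pleistocene < Pliocene < Lopingian < Guadalupian < Miocene < Terreneuvian < Eocene.
Position 2 in that ranking is Pleistocene, which lasted 2.5683 Myr.

Pleistocene, 2.5683 million years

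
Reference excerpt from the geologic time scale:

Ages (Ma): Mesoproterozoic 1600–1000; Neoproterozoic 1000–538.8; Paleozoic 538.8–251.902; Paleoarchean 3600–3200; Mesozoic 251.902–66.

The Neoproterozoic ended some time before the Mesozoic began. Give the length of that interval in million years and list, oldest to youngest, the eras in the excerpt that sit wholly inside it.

286.898 million years; Paleozoic

End of Neoproterozoic = 538.8 Ma; start of Mesozoic = 251.902 Ma.
Gap = 538.8 − 251.902 = 286.898 Myr.
Eras wholly inside 538.8–251.902 Ma: Paleozoic (538.8–251.902).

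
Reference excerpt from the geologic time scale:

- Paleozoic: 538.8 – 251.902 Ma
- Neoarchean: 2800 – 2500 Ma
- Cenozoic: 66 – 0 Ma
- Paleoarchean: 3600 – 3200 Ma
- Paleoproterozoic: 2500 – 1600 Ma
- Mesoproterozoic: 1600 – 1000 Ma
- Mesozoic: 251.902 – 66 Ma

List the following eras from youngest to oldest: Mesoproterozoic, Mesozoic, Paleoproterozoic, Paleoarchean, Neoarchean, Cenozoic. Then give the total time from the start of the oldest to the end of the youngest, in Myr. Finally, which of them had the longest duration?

Cenozoic → Mesozoic → Mesoproterozoic → Paleoproterozoic → Neoarchean → Paleoarchean; total span 3600 Myr; longest is Paleoproterozoic

Start ages (Ma): Paleoarchean 3600, Neoarchean 2800, Paleoproterozoic 2500, Mesoproterozoic 1600, Mesozoic 251.902, Cenozoic 66.
Ordered youngest to oldest: Cenozoic, Mesozoic, Mesoproterozoic, Paleoproterozoic, Neoarchean, Paleoarchean.
Span = 3600 − 0 = 3600 Myr.
Durations: Mesoproterozoic 600, Mesozoic 185.902, Paleoarchean 400, Paleoproterozoic 900, Neoarchean 300, Cenozoic 66 → longest is Paleoproterozoic (900 Myr).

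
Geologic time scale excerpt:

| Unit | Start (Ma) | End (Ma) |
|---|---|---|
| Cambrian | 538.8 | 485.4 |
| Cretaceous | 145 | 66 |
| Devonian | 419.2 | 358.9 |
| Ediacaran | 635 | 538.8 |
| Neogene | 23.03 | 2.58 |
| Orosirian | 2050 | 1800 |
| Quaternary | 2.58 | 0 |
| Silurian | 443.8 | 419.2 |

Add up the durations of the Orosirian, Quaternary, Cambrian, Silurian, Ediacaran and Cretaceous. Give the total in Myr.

Each duration: Orosirian = 250; Quaternary = 2.58; Cambrian = 53.4; Silurian = 24.6; Ediacaran = 96.2; Cretaceous = 79.
Sum: 250 + 2.58 + 53.4 + 24.6 + 96.2 + 79 = 505.78 Myr.

505.78 million years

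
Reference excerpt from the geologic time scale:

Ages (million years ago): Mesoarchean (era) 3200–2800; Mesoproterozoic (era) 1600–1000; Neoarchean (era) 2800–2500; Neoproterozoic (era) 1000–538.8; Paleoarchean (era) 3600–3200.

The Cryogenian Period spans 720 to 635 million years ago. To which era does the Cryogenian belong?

Neoproterozoic

The Cryogenian (720–635 Ma) lies entirely within 1000–538.8 Ma, the Neoproterozoic Era.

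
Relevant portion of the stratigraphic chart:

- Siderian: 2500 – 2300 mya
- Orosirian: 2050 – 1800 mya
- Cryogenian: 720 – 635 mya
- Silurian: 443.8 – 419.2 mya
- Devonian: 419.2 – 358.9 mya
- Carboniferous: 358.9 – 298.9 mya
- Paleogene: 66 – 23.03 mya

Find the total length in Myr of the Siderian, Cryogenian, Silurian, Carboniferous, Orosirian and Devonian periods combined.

Duration is start − end for each: (2500 − 2300) + (720 − 635) + (443.8 − 419.2) + (358.9 − 298.9) + (2050 − 1800) + (419.2 − 358.9).
That is 200 + 85 + 24.6 + 60 + 250 + 60.3, which totals 679.9 million years.

679.9 million years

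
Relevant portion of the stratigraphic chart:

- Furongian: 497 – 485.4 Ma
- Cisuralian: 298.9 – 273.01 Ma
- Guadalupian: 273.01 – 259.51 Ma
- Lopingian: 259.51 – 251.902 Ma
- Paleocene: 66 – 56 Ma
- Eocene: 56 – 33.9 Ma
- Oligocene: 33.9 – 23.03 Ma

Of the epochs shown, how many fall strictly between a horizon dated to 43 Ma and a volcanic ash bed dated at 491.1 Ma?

4

491.1 Ma sits inside the Furongian (497–485.4) and 43 Ma inside the Eocene (56–33.9); neither of those is wholly between the two dates.
The listed epochs lying completely between them are Cisuralian, Guadalupian, Lopingian, Paleocene — 4 in all.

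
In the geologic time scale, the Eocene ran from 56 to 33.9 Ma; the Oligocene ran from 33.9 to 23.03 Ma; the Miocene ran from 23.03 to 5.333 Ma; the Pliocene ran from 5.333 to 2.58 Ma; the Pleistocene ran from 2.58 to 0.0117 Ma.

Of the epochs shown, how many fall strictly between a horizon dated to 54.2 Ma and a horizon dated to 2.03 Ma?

3

54.2 Ma sits inside the Eocene (56–33.9) and 2.03 Ma inside the Pleistocene (2.58–0.0117); neither of those is wholly between the two dates.
The listed epochs lying completely between them are Oligocene, Miocene, Pliocene — 3 in all.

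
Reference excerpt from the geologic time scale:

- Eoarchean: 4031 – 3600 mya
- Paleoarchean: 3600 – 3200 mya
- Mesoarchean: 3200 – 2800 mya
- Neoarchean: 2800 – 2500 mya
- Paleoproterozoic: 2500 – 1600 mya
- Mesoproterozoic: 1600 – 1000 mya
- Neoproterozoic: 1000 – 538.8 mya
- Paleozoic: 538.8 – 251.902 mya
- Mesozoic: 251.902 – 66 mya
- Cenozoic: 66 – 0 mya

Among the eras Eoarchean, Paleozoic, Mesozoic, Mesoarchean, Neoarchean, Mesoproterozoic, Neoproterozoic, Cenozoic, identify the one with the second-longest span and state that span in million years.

Neoproterozoic, 461.2 million years

Start − end for each: Eoarchean 4031 − 3600 = 431; Paleozoic 538.8 − 251.902 = 286.898; Mesozoic 251.902 − 66 = 185.902; Mesoarchean 3200 − 2800 = 400; Neoarchean 2800 − 2500 = 300; Mesoproterozoic 1600 − 1000 = 600; Neoproterozoic 1000 − 538.8 = 461.2; Cenozoic 66 − 0 = 66.
Ranking these from longest: Mesoproterozoic > Neoproterozoic > Eoarchean > Mesoarchean > Neoarchean > Paleozoic > Mesozoic > Cenozoic.
Position 2 in that ranking is Neoproterozoic, which lasted 461.2 Myr.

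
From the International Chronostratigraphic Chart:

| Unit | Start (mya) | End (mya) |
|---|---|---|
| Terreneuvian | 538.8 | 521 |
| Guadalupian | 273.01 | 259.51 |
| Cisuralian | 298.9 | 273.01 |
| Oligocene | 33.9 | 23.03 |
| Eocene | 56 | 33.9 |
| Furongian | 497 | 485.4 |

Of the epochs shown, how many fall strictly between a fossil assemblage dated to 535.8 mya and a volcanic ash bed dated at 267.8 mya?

2

The older date is 535.8 Ma and the younger is 267.8 Ma.
Epochs with start < 535.8 and end > 267.8 Ma: Furongian (497–485.4), Cisuralian (298.9–273.01).
That is 2 complete epochs.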